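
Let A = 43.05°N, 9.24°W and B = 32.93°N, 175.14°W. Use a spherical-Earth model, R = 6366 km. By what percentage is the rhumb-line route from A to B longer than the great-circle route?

27.0%

Great circle: σ = 1.7965 rad → d_gc = Rσ = 11436.4 km
Rhumb: Δφ = -0.1766, Δλ = -2.8955, Δψ = -0.2248, q = Δφ/Δψ = 0.7858 → d_rh = R√(Δφ²+q²Δλ²) = 14528.7 km
Excess = (14528.7 − 11436.4) / 11436.4 = 3092.3 / 11436.4 = 27.04% ≈ 27.0%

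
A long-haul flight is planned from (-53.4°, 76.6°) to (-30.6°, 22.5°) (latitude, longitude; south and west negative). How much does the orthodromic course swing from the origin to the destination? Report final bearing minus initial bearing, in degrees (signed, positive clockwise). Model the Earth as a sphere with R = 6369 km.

+38.4°

Initial bearing θ₁ = atan2(sin Δλ cos φ₂, cos φ₁ sin φ₂ − sin φ₁ cos φ₂ cos Δλ) = 278.30°
Final bearing θ₂ = (initial bearing from the destination back to the start) + 180° = 316.73°
Δθ = θ₂ − θ₁ = +38.4°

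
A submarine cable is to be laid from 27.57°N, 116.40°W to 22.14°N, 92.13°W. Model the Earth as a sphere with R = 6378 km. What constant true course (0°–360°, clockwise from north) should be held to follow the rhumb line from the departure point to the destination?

103.9°

Meridional parts: M(φ₁)=+0.5009, M(φ₂)=+0.3964 → ΔM = -0.1045;  Δλ = +0.4236 rad
tan C = Δλ / ΔM = -4.0534 → C = 103.86°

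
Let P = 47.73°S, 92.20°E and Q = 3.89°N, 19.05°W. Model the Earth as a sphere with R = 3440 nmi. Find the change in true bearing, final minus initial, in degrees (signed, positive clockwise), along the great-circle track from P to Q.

At departure: θ₁ = atan2(sin Δλ cos φ₂, cos φ₁ sin φ₂ − sin φ₁ cos φ₂ cos Δλ) = 256.58°
At arrival: θ₂ = atan2(sin Δλ cos φ₁, −cos φ₂ sin φ₁ + sin φ₂ cos φ₁ cos Δλ) = 319.02°
Δθ = θ₂ − θ₁ = +62.4°

+62.4°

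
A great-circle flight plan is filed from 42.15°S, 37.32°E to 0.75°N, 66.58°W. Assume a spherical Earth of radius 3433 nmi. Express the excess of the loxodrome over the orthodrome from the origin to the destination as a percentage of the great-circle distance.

2.7%

Great circle: σ = 1.7588 rad → d_gc = Rσ = 6037.9 nmi
Rhumb: Δφ = +0.7487, Δλ = -1.8134, Δψ = +0.8258, q = Δφ/Δψ = 0.9067 → d_rh = R√(Δφ²+q²Δλ²) = 6202.3 nmi
Excess = (6202.3 − 6037.9) / 6037.9 = 164.4 / 6037.9 = 2.72% ≈ 2.7%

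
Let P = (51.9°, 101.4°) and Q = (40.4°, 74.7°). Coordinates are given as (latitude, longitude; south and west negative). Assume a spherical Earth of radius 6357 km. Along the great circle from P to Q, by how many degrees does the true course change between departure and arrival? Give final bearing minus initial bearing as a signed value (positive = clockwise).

Initial bearing θ₁ = atan2(sin Δλ cos φ₂, cos φ₁ sin φ₂ − sin φ₁ cos φ₂ cos Δλ) = 248.40°
Final bearing θ₂ = (initial bearing from the destination back to the start) + 180° = 228.88°
Δθ = θ₂ − θ₁ = -19.5°

-19.5°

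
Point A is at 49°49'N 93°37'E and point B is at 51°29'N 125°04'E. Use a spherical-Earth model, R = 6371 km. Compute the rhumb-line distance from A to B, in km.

Δψ = ln[tan(π/4+φ₂/2)/tan(π/4+φ₁/2)] = +0.0459;  Δφ = +0.0291 rad,  Δλ = +0.5489 rad
q = Δφ/Δψ = 0.6340
d = R·√(Δφ² + q²Δλ²) = 6371·0.34920 = 2225 km

2225 km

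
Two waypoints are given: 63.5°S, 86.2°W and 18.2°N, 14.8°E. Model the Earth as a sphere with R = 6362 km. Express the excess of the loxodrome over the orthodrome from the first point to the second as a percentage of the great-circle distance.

3.8%

Great circle: σ = 1.9395 rad → d_gc = Rσ = 12339.0 km
Rhumb: Δφ = +1.4259, Δλ = +1.7628, Δψ = +1.7693, q = Δφ/Δψ = 0.8059 → d_rh = R√(Δφ²+q²Δλ²) = 12805.8 km
Excess = (12805.8 − 12339.0) / 12339.0 = 466.8 / 12339.0 = 3.78% ≈ 3.8%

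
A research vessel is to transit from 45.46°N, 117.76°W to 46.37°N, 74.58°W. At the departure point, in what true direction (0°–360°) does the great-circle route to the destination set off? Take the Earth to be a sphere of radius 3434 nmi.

θ = atan2( sin Δλ·cos φ₂ ,  cos φ₁ sin φ₂ − sin φ₁ cos φ₂ cos Δλ )
  = atan2(+0.4722, +0.1491) = 72.48°

72.5°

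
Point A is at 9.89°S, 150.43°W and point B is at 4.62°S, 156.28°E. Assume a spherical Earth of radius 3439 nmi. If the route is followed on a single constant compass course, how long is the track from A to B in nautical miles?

3188 nmi

Rhumb course C = atan2(Δλ, Δψ) with Δψ = ln[tan(π/4+φ₂/2)/tan(π/4+φ₁/2)] = +0.0928, Δλ = -0.9301 → C = 275.70°
d = R·|Δφ| / |cos C| = 3439·0.09198 / 0.09924 = 3188 nmi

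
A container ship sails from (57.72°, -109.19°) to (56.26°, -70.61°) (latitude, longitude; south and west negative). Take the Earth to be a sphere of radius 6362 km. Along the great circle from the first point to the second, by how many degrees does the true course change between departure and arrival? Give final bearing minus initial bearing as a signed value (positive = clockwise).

Initial bearing θ₁ = atan2(sin Δλ cos φ₂, cos φ₁ sin φ₂ − sin φ₁ cos φ₂ cos Δλ) = 77.46°
Final bearing θ₂ = (initial bearing from the destination back to the start) + 180° = 110.18°
Δθ = θ₂ − θ₁ = +32.7°

+32.7°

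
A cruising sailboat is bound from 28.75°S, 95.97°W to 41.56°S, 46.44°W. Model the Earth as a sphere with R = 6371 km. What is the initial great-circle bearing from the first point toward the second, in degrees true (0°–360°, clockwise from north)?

θ = atan2( sin Δλ·cos φ₂ ,  cos φ₁ sin φ₂ − sin φ₁ cos φ₂ cos Δλ )
  = atan2(+0.5692, -0.3480) = 121.44°

121.4°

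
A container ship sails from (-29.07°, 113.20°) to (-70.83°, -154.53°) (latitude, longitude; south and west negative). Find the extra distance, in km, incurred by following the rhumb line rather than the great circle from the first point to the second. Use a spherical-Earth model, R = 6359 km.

Great circle: cos σ = sin φ₁ sin φ₂ + cos φ₁ cos φ₂ cos Δλ,  σ = 1.1068 rad → d_gc = 7037.8 km
Rhumb line: Δψ = -1.2480, q = Δφ/Δψ = 0.5840, d_rh = R√(Δφ²+q²Δλ²) = 7566.4 km
Excess = 7566.4 − 7037.8 = 528.6 ≈ 529 km

529 km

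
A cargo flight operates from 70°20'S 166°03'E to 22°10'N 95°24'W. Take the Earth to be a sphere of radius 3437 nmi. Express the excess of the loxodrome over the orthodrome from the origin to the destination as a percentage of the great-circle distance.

4.2%

Great circle: σ = 1.9841 rad → d_gc = Rσ = 6819.3 nmi
Rhumb: Δφ = +1.6144, Δλ = +1.7200, Δψ = +2.1495, q = Δφ/Δψ = 0.7511 → d_rh = R√(Δφ²+q²Δλ²) = 7106.6 nmi
Excess = (7106.6 − 6819.3) / 6819.3 = 287.3 / 6819.3 = 4.21% ≈ 4.2%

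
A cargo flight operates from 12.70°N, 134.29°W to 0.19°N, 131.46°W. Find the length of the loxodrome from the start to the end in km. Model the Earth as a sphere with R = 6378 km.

1427 km

Δψ = ln[tan(π/4+φ₂/2)/tan(π/4+φ₁/2)] = -0.2202;  Δφ = -0.2183 rad,  Δλ = +0.0494 rad
q = Δφ/Δψ = 0.9917
d = R·√(Δφ² + q²Δλ²) = 6378·0.22377 = 1427 km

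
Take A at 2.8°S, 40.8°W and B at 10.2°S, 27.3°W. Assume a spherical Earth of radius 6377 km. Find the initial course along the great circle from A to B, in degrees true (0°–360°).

N = sin Δλ·cos φ₂ = +0.2298;  D = cos φ₁ sin φ₂ − sin φ₁ cos φ₂ cos Δλ = -0.1301
initial course = atan2(N, D) = 119.53°

119.5°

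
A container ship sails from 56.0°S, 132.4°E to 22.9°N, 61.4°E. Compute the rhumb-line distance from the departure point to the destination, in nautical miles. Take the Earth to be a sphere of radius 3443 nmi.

6003 nmi

Rhumb course C = atan2(Δλ, Δψ) with Δψ = ln[tan(π/4+φ₂/2)/tan(π/4+φ₁/2)] = +1.5958, Δλ = -1.2392 → C = 322.17°
d = R·|Δφ| / |cos C| = 3443·1.37706 / 0.78983 = 6003 nmi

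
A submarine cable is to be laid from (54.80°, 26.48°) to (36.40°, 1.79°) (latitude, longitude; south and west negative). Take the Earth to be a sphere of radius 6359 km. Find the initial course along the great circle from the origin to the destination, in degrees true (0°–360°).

θ = atan2( sin Δλ·cos φ₂ ,  cos φ₁ sin φ₂ − sin φ₁ cos φ₂ cos Δλ )
  = atan2(-0.3362, -0.2555) = 232.77°

232.8°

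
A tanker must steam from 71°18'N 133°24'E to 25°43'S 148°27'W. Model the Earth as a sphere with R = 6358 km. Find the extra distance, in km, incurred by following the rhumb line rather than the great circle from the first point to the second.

Great circle: cos σ = sin φ₁ sin φ₂ + cos φ₁ cos φ₂ cos Δλ,  σ = 1.9302 rad → d_gc = 12272.1 km
Rhumb line: Δψ = -2.2686, q = Δφ/Δψ = 0.7464, d_rh = R√(Δφ²+q²Δλ²) = 12561.7 km
Excess = 12561.7 − 12272.1 = 289.6 ≈ 290 km

290 km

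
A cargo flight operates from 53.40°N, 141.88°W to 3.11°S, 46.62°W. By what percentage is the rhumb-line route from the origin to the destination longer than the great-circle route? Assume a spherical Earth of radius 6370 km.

Great circle: σ = 1.6691 rad → d_gc = Rσ = 10632.1 km
Rhumb: Δφ = -0.9863, Δλ = +1.6626, Δψ = -1.1608, q = Δφ/Δψ = 0.8497 → d_rh = R√(Δφ²+q²Δλ²) = 10974.8 km
Excess = (10974.8 − 10632.1) / 10632.1 = 342.7 / 10632.1 = 3.22% ≈ 3.2%

3.2%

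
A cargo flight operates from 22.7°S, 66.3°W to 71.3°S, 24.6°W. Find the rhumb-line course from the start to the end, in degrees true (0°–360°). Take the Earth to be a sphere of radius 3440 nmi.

Meridional parts: M(φ₁)=-0.4070, M(φ₂)=-1.8039 → ΔM = -1.3969;  Δλ = +0.7278 rad
tan C = Δλ / ΔM = -0.5210 → C = 152.48°

152.5°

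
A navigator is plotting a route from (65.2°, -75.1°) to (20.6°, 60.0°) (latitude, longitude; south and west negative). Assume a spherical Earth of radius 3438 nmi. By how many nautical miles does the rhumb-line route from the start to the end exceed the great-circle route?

Great circle: cos σ = sin φ₁ sin φ₂ + cos φ₁ cos φ₂ cos Δλ,  σ = 1.5295 rad → d_gc = 5258.4 nmi
Rhumb line: Δψ = -1.1472, q = Δφ/Δψ = 0.6785, d_rh = R√(Δφ²+q²Δλ²) = 6117.1 nmi
Excess = 6117.1 − 5258.4 = 858.7 ≈ 859 nmi

859 nmi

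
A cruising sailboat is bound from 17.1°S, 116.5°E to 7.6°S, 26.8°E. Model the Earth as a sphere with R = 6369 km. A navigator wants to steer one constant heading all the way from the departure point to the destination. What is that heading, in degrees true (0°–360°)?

Meridional parts: M(φ₁)=-0.3030, M(φ₂)=-0.1330 → ΔM = +0.1699;  Δλ = -1.5656 rad
tan C = Δλ / ΔM = -9.2120 → C = 276.20°

276.2°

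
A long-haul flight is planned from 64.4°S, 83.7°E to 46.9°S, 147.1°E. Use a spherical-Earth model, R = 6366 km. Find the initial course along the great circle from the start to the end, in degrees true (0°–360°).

θ = atan2( sin Δλ·cos φ₂ ,  cos φ₁ sin φ₂ − sin φ₁ cos φ₂ cos Δλ )
  = atan2(+0.6110, -0.0396) = 93.71°

93.7°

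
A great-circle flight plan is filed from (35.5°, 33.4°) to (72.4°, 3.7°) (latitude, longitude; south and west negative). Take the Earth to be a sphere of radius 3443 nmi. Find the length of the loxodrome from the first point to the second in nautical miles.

2415 nmi

Δψ = ln[tan(π/4+φ₂/2)/tan(π/4+φ₁/2)] = +1.2020;  Δφ = +0.6440 rad,  Δλ = -0.5184 rad
q = Δφ/Δψ = 0.5358
d = R·√(Δφ² + q²Δλ²) = 3443·0.70136 = 2415 nmi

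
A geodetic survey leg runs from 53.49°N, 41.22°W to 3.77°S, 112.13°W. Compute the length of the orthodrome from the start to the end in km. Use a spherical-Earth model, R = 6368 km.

9100 km

cos σ = sin φ₁ sin φ₂ + cos φ₁ cos φ₂ cos Δλ
      = sin(53.49°)sin(-3.77°) + cos(53.49°)cos(-3.77°)cos(-70.91°) = 0.1413
σ = 81.876° → d = Rσ = 6368·1.42901 = 9100 km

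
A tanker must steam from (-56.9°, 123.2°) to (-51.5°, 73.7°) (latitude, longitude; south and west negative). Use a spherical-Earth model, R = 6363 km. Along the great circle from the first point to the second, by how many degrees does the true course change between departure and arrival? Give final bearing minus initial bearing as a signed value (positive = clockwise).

+41.0°

Initial bearing θ₁ = atan2(sin Δλ cos φ₂, cos φ₁ sin φ₂ − sin φ₁ cos φ₂ cos Δλ) = 259.39°
Final bearing θ₂ = (initial bearing from the destination back to the start) + 180° = 300.43°
Δθ = θ₂ − θ₁ = +41.0°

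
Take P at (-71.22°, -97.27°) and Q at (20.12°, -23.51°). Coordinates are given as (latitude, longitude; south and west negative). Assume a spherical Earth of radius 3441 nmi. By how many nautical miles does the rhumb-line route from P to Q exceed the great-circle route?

Great circle: cos σ = sin φ₁ sin φ₂ + cos φ₁ cos φ₂ cos Δλ,  σ = 1.8143 rad → d_gc = 6243.1 nmi
Rhumb line: Δψ = +2.1582, q = Δφ/Δψ = 0.7387, d_rh = R√(Δφ²+q²Δλ²) = 6387.4 nmi
Excess = 6387.4 − 6243.1 = 144.3 ≈ 144 nmi

144 nmi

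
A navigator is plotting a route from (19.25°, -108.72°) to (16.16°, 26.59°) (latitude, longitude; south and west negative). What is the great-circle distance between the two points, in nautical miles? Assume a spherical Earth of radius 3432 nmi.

7402 nmi

cos σ = sin φ₁ sin φ₂ + cos φ₁ cos φ₂ cos Δλ
      = sin(19.25°)sin(16.16°) + cos(19.25°)cos(16.16°)cos(135.31°) = -0.5529
σ = 123.566° → d = Rσ = 3432·2.15663 = 7402 nmi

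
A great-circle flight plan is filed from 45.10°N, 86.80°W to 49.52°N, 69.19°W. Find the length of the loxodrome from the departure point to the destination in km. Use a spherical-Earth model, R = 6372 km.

Δψ = ln[tan(π/4+φ₂/2)/tan(π/4+φ₁/2)] = +0.1139;  Δφ = +0.0771 rad,  Δλ = +0.3074 rad
q = Δφ/Δψ = 0.6775
d = R·√(Δφ² + q²Δλ²) = 6372·0.22205 = 1415 km

1415 km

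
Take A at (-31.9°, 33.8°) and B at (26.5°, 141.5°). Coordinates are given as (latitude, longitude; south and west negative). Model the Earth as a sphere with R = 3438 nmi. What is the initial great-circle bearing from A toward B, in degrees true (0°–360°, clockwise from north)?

74.6°

θ = atan2( sin Δλ·cos φ₂ ,  cos φ₁ sin φ₂ − sin φ₁ cos φ₂ cos Δλ )
  = atan2(+0.8526, +0.2350) = 74.59°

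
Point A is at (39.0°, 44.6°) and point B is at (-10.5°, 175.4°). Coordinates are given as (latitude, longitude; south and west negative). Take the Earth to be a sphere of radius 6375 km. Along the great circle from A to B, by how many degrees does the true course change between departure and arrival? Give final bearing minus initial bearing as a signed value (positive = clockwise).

+61.3°

Initial bearing θ₁ = atan2(sin Δλ cos φ₂, cos φ₁ sin φ₂ − sin φ₁ cos φ₂ cos Δλ) = 70.56°
Final bearing θ₂ = (initial bearing from the destination back to the start) + 180° = 131.81°
Δθ = θ₂ − θ₁ = +61.3°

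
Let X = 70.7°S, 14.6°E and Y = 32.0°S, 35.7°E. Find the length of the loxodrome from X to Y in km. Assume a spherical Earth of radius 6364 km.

4502 km

Rhumb course C = atan2(Δλ, Δψ) with Δψ = ln[tan(π/4+φ₂/2)/tan(π/4+φ₁/2)] = +1.1817, Δλ = +0.3683 → C = 17.31°
d = R·|Δφ| / |cos C| = 6364·0.67544 / 0.95471 = 4502 km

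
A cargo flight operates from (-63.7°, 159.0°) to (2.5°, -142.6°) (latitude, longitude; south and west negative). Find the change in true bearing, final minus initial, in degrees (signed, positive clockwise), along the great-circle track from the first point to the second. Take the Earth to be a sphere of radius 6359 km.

Initial bearing θ₁ = atan2(sin Δλ cos φ₂, cos φ₁ sin φ₂ − sin φ₁ cos φ₂ cos Δλ) = 60.13°
Final bearing θ₂ = (initial bearing from the destination back to the start) + 180° = 22.62°
Δθ = θ₂ − θ₁ = -37.5°

-37.5°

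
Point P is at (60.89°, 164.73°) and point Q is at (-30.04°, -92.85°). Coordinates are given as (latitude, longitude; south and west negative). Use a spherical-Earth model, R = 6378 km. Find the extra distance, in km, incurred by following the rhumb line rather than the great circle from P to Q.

Great circle: cos σ = sin φ₁ sin φ₂ + cos φ₁ cos φ₂ cos Δλ,  σ = 2.1270 rad → d_gc = 13565.9 km
Rhumb line: Δψ = -1.8986, q = Δφ/Δψ = 0.8359, d_rh = R√(Δφ²+q²Δλ²) = 13902.6 km
Excess = 13902.6 − 13565.9 = 336.7 ≈ 337 km

337 km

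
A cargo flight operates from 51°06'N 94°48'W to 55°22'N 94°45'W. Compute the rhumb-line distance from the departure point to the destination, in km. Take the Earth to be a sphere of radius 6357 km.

Rhumb course C = atan2(Δλ, Δψ) with Δψ = ln[tan(π/4+φ₂/2)/tan(π/4+φ₁/2)] = +0.1245, Δλ = +0.0009 → C = 0.40°
d = R·|Δφ| / |cos C| = 6357·0.07447 / 0.99998 = 473 km

473 km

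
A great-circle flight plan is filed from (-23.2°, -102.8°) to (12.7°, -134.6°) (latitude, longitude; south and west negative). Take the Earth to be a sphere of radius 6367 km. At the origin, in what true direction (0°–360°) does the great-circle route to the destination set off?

315.8°

N = sin Δλ·cos φ₂ = -0.5141;  D = cos φ₁ sin φ₂ − sin φ₁ cos φ₂ cos Δλ = +0.5287
initial course = atan2(N, D) = 315.80°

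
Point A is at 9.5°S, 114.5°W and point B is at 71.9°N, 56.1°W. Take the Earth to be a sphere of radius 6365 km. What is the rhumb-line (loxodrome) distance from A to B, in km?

10146 km

Δψ = ln[tan(π/4+φ₂/2)/tan(π/4+φ₁/2)] = +2.0037;  Δφ = +1.4207 rad,  Δλ = +1.0193 rad
q = Δφ/Δψ = 0.7090
d = R·√(Δφ² + q²Δλ²) = 6365·1.59396 = 10146 km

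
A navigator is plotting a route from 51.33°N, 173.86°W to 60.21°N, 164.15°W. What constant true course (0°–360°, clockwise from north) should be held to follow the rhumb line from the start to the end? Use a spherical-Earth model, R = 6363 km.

Meridional parts: M(φ₁)=+1.0473, M(φ₂)=+1.3243 → ΔM = +0.2770;  Δλ = +0.1695 rad
tan C = Δλ / ΔM = +0.6118 → C = 31.46°

31.5°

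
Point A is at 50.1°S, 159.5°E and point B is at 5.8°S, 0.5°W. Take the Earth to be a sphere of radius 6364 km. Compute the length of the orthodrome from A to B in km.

13493 km

Haversine: a = sin²(Δφ/2)+cos φ₁ cos φ₂ sin²(Δλ/2) = 0.76108;  σ = 2·atan2(√a,√(1−a))
σ = 121.477° → d = Rσ = 6364·2.12017 = 13493 km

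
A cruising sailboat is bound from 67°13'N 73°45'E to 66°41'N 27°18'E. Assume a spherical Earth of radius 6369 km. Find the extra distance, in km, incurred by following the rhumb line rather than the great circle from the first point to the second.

47 km

Great circle: cos σ = sin φ₁ sin φ₂ + cos φ₁ cos φ₂ cos Δλ,  σ = 0.3102 rad → d_gc = 1975.4 km
Rhumb line: Δψ = -0.0238, q = Δφ/Δψ = 0.3915, d_rh = R√(Δφ²+q²Δλ²) = 2022.4 km
Excess = 2022.4 − 1975.4 = 47.0 ≈ 47 km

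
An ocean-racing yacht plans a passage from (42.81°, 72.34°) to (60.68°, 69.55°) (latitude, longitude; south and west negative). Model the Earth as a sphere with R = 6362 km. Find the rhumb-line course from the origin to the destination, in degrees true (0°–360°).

354.6°

Δψ = ln[tan(π/4+φ₂/2)/tan(π/4+φ₁/2)] = +0.5126
Δλ = -0.0487 rad (taken the short way round)
course = atan2(Δλ, Δψ) = 354.57°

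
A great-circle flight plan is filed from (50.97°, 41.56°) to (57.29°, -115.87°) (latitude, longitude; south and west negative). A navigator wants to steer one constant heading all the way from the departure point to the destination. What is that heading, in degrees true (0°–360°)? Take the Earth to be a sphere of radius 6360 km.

Δψ = ln[tan(π/4+φ₂/2)/tan(π/4+φ₁/2)] = +0.1887
Δλ = -2.7477 rad (taken the short way round)
course = atan2(Δλ, Δψ) = 273.93°

273.9°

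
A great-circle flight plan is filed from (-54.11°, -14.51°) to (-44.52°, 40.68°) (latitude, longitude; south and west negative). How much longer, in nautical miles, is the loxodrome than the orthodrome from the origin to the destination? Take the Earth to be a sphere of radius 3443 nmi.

51 nmi

Great circle: cos σ = sin φ₁ sin φ₂ + cos φ₁ cos φ₂ cos Δλ,  σ = 0.6323 rad → d_gc = 2177.1 nmi
Rhumb line: Δψ = +0.2579, q = Δφ/Δψ = 0.6491, d_rh = R√(Δφ²+q²Δλ²) = 2228.4 nmi
Excess = 2228.4 − 2177.1 = 51.3 ≈ 51 nmi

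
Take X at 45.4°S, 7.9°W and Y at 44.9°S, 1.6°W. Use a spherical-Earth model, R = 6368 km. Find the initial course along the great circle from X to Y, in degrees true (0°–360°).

85.8°

N = sin Δλ·cos φ₂ = +0.0777;  D = cos φ₁ sin φ₂ − sin φ₁ cos φ₂ cos Δλ = +0.0057
initial course = atan2(N, D) = 85.82°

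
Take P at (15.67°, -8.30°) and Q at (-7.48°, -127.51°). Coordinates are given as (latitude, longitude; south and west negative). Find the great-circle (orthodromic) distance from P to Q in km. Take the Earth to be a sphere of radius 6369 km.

13347 km

Haversine: a = sin²(Δφ/2)+cos φ₁ cos φ₂ sin²(Δλ/2) = 0.75052;  σ = 2·atan2(√a,√(1−a))
σ = 120.069° → d = Rσ = 6369·2.09559 = 13347 km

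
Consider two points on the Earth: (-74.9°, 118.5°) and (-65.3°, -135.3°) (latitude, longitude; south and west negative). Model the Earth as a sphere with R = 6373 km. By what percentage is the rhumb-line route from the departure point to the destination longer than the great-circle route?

Great circle: σ = 0.5609 rad → d_gc = Rσ = 3574.7 km
Rhumb: Δφ = +0.1676, Δλ = +1.8535, Δψ = +0.5020, q = Δφ/Δψ = 0.3338 → d_rh = R√(Δφ²+q²Δλ²) = 4085.1 km
Excess = (4085.1 − 3574.7) / 3574.7 = 510.4 / 3574.7 = 14.28% ≈ 14.3%

14.3%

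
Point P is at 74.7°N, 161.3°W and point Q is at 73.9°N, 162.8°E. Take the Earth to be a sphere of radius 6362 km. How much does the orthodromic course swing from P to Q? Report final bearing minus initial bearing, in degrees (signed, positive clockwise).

Initial bearing θ₁ = atan2(sin Δλ cos φ₂, cos φ₁ sin φ₂ − sin φ₁ cos φ₂ cos Δλ) = 282.77°
Final bearing θ₂ = (initial bearing from the destination back to the start) + 180° = 248.13°
Δθ = θ₂ − θ₁ = -34.6°

-34.6°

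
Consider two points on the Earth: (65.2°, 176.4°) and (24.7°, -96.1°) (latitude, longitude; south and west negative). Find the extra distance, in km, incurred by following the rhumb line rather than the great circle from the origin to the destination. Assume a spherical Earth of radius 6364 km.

Great circle: cos σ = sin φ₁ sin φ₂ + cos φ₁ cos φ₂ cos Δλ,  σ = 1.1637 rad → d_gc = 7405.7 km
Rhumb line: Δψ = -1.0696, q = Δφ/Δψ = 0.6608, d_rh = R√(Δφ²+q²Δλ²) = 7841.3 km
Excess = 7841.3 − 7405.7 = 435.6 ≈ 436 km

436 km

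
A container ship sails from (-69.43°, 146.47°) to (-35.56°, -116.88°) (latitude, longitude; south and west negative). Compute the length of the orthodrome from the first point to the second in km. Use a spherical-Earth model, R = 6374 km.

cos σ = sin φ₁ sin φ₂ + cos φ₁ cos φ₂ cos Δλ
      = sin(-69.43°)sin(-35.56°) + cos(-69.43°)cos(-35.56°)cos(96.65°) = 0.5114
σ = 59.244° → d = Rσ = 6374·1.03401 = 6591 km

6591 km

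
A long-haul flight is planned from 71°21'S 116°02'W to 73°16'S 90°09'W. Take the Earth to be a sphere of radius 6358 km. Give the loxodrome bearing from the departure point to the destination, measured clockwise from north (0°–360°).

Δψ = ln[tan(π/4+φ₂/2)/tan(π/4+φ₁/2)] = -0.1102
Δλ = +0.4517 rad (taken the short way round)
course = atan2(Δλ, Δψ) = 103.71°

103.7°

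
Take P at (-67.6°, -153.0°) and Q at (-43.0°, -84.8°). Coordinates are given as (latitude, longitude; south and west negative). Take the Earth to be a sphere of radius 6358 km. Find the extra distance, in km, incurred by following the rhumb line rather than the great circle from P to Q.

205 km

Great circle: cos σ = sin φ₁ sin φ₂ + cos φ₁ cos φ₂ cos Δλ,  σ = 0.7465 rad → d_gc = 4746.5 km
Rhumb line: Δψ = +0.7866, q = Δφ/Δψ = 0.5458, d_rh = R√(Δφ²+q²Δλ²) = 4951.3 km
Excess = 4951.3 − 4746.5 = 204.8 ≈ 205 km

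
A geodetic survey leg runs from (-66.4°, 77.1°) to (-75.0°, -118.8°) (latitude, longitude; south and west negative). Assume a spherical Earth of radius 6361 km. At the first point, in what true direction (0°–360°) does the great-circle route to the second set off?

N = sin Δλ·cos φ₂ = +0.0709;  D = cos φ₁ sin φ₂ − sin φ₁ cos φ₂ cos Δλ = -0.6148
initial course = atan2(N, D) = 173.42°

173.4°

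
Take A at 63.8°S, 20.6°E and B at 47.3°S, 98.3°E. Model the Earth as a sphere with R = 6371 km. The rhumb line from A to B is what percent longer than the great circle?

5.7%

Great circle: σ = 0.7624 rad → d_gc = Rσ = 4857.1 km
Rhumb: Δφ = +0.2880, Δλ = +1.3561, Δψ = +0.5186, q = Δφ/Δψ = 0.5553 → d_rh = R√(Δφ²+q²Δλ²) = 5136.2 km
Excess = (5136.2 − 4857.1) / 4857.1 = 279.1 / 4857.1 = 5.746% ≈ 5.7%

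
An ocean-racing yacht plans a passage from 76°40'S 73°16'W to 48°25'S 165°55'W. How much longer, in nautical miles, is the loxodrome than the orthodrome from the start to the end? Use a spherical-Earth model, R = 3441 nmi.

Great circle: cos σ = sin φ₁ sin φ₂ + cos φ₁ cos φ₂ cos Δλ,  σ = 0.7659 rad → d_gc = 2635.5 nmi
Rhumb line: Δψ = +1.1782, q = Δφ/Δψ = 0.4185, d_rh = R√(Δφ²+q²Δλ²) = 2881.1 nmi
Excess = 2881.1 − 2635.5 = 245.6 ≈ 246 nmi

246 nmi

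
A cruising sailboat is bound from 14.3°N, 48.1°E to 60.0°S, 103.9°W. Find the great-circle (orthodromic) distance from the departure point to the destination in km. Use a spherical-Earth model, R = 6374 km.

14453 km

Haversine: a = sin²(Δφ/2)+cos φ₁ cos φ₂ sin²(Δλ/2) = 0.82085;  σ = 2·atan2(√a,√(1−a))
σ = 129.919° → d = Rσ = 6374·2.26751 = 14453 km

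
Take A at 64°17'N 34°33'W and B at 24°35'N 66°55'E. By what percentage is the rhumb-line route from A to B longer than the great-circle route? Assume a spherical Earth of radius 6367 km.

Great circle: σ = 1.2699 rad → d_gc = Rσ = 8085.5 km
Rhumb: Δφ = -0.6929, Δλ = +1.7709, Δψ = -1.0344, q = Δφ/Δψ = 0.6699 → d_rh = R√(Δφ²+q²Δλ²) = 8747.1 km
Excess = (8747.1 − 8085.5) / 8085.5 = 661.6 / 8085.5 = 8.18% ≈ 8.2%

8.2%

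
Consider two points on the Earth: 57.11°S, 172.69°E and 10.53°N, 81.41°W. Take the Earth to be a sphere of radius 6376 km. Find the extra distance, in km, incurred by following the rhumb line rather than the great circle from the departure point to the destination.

Great circle: cos σ = sin φ₁ sin φ₂ + cos φ₁ cos φ₂ cos Δλ,  σ = 1.8752 rad → d_gc = 11956.2 km
Rhumb line: Δψ = +1.4050, q = Δφ/Δψ = 0.8402, d_rh = R√(Δφ²+q²Δλ²) = 12438.0 km
Excess = 12438.0 − 11956.2 = 481.8 ≈ 482 km

482 km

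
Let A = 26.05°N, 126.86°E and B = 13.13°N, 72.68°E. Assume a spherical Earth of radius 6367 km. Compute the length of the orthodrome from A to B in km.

cos σ = sin φ₁ sin φ₂ + cos φ₁ cos φ₂ cos Δλ
      = sin(26.05°)sin(13.13°) + cos(26.05°)cos(13.13°)cos(-54.18°) = 0.6118
σ = 52.280° → d = Rσ = 6367·0.91246 = 5810 km

5810 km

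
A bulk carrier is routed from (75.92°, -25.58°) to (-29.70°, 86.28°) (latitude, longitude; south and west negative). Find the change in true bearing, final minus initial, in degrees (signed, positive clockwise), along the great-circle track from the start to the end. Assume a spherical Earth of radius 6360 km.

+87.7°

At departure: θ₁ = atan2(sin Δλ cos φ₂, cos φ₁ sin φ₂ − sin φ₁ cos φ₂ cos Δλ) = 76.52°
At arrival: θ₂ = atan2(sin Δλ cos φ₁, −cos φ₂ sin φ₁ + sin φ₂ cos φ₁ cos Δλ) = 164.20°
Δθ = θ₂ − θ₁ = +87.7°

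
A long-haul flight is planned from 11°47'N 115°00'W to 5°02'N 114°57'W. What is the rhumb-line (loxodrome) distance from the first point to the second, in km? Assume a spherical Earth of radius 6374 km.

Δψ = ln[tan(π/4+φ₂/2)/tan(π/4+φ₁/2)] = -0.1192;  Δφ = -0.1178 rad,  Δλ = +0.0009 rad
q = Δφ/Δψ = 0.9887
d = R·√(Δφ² + q²Δλ²) = 6374·0.11781 = 751 km

751 km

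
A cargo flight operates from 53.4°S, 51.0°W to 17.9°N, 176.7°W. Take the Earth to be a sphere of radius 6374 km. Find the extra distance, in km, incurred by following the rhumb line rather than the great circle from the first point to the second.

Great circle: cos σ = sin φ₁ sin φ₂ + cos φ₁ cos φ₂ cos Δλ,  σ = 2.1869 rad → d_gc = 13939.1 km
Rhumb line: Δψ = +1.4241, q = Δφ/Δψ = 0.8738, d_rh = R√(Δφ²+q²Δλ²) = 14568.0 km
Excess = 14568.0 − 13939.1 = 628.9 ≈ 629 km

629 km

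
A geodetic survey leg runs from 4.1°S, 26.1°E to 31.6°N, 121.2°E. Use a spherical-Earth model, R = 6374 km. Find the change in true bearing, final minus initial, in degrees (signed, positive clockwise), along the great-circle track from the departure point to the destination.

+30.5°

Initial bearing θ₁ = atan2(sin Δλ cos φ₂, cos φ₁ sin φ₂ − sin φ₁ cos φ₂ cos Δλ) = 58.63°
Final bearing θ₂ = (initial bearing from the destination back to the start) + 180° = 89.17°
Δθ = θ₂ − θ₁ = +30.5°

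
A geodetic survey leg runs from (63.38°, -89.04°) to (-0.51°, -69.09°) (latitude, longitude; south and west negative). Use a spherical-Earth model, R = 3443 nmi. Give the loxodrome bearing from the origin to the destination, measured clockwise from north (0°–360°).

166.5°

Meridional parts: M(φ₁)=+1.4415, M(φ₂)=-0.0089 → ΔM = -1.4504;  Δλ = +0.3482 rad
tan C = Δλ / ΔM = -0.2401 → C = 166.50°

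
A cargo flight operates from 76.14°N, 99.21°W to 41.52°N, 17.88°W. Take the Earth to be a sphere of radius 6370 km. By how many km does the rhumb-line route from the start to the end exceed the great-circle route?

Great circle: cos σ = sin φ₁ sin φ₂ + cos φ₁ cos φ₂ cos Δλ,  σ = 0.8358 rad → d_gc = 5323.76 km
Rhumb line: Δψ = -1.3095, q = Δφ/Δψ = 0.4614, d_rh = R√(Δφ²+q²Δλ²) = 5676.34 km
Excess = 5676.34 − 5323.76 = 352.58 ≈ 353 km

353 km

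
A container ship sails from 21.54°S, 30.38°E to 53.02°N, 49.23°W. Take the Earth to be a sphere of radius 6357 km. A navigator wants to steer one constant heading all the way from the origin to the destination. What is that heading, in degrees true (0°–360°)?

Meridional parts: M(φ₁)=-0.3851, M(φ₂)=+1.0954 → ΔM = +1.4805;  Δλ = -1.3895 rad
tan C = Δλ / ΔM = -0.9385 → C = 316.82°

316.8°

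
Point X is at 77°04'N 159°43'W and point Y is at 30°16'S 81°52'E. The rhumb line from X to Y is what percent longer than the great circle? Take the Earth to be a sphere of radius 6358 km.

7.1%

Great circle: σ = 2.1935 rad → d_gc = Rσ = 13946.2 km
Rhumb: Δφ = -1.8733, Δλ = -2.0668, Δψ = -2.7320, q = Δφ/Δψ = 0.6857 → d_rh = R√(Δφ²+q²Δλ²) = 14934.8 km
Excess = (14934.8 − 13946.2) / 13946.2 = 988.6 / 13946.2 = 7.09% ≈ 7.1%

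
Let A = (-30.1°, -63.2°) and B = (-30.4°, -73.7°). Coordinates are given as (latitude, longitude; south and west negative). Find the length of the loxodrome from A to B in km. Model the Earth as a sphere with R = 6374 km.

1010 km

Δψ = ln[tan(π/4+φ₂/2)/tan(π/4+φ₁/2)] = -0.0061;  Δφ = -0.0052 rad,  Δλ = -0.1833 rad
q = Δφ/Δψ = 0.8638
d = R·√(Δφ² + q²Δλ²) = 6374·0.15839 = 1010 km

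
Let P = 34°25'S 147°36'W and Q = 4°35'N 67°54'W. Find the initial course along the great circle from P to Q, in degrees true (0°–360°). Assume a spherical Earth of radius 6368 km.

θ = atan2( sin Δλ·cos φ₂ ,  cos φ₁ sin φ₂ − sin φ₁ cos φ₂ cos Δλ )
  = atan2(+0.9807, +0.1667) = 80.36°

80.4°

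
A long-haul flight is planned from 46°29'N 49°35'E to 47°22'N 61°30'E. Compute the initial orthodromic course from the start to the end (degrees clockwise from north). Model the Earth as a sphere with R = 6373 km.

θ = atan2( sin Δλ·cos φ₂ ,  cos φ₁ sin φ₂ − sin φ₁ cos φ₂ cos Δλ )
  = atan2(+0.1399, +0.0260) = 79.47°

79.5°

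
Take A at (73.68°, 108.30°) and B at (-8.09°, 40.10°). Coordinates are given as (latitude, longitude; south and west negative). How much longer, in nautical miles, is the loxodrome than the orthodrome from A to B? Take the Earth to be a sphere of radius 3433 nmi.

Great circle: cos σ = sin φ₁ sin φ₂ + cos φ₁ cos φ₂ cos Δλ,  σ = 1.6025 rad → d_gc = 5501.5 nmi
Rhumb line: Δψ = -2.0839, q = Δφ/Δψ = 0.6849, d_rh = R√(Δφ²+q²Δλ²) = 5642.4 nmi
Excess = 5642.4 − 5501.5 = 140.9 ≈ 141 nmi

141 nmi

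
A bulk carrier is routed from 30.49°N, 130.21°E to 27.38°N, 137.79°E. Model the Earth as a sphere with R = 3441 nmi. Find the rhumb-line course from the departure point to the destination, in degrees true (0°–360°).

Δψ = ln[tan(π/4+φ₂/2)/tan(π/4+φ₁/2)] = -0.0620
Δλ = +0.1323 rad (taken the short way round)
course = atan2(Δλ, Δψ) = 115.12°

115.1°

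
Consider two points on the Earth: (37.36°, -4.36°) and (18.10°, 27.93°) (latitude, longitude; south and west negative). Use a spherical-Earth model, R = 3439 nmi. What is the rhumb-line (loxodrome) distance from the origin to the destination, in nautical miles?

2058 nmi

Rhumb course C = atan2(Δλ, Δψ) with Δψ = ln[tan(π/4+φ₂/2)/tan(π/4+φ₁/2)] = -0.3826, Δλ = +0.5636 → C = 124.17°
d = R·|Δφ| / |cos C| = 3439·0.33615 / 0.56166 = 2058 nmi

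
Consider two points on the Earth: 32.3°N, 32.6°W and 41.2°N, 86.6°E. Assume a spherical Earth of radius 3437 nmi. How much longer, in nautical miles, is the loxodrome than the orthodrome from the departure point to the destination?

487 nmi

Great circle: cos σ = sin φ₁ sin φ₂ + cos φ₁ cos φ₂ cos Δλ,  σ = 1.5291 rad → d_gc = 5255.46 nmi
Rhumb line: Δψ = +0.1943, q = Δφ/Δψ = 0.7995, d_rh = R√(Δφ²+q²Δλ²) = 5741.99 nmi
Excess = 5741.99 − 5255.46 = 486.53 ≈ 487 nmi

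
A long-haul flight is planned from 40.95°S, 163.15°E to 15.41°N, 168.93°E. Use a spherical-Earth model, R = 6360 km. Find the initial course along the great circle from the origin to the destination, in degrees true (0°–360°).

6.7°

N = sin Δλ·cos φ₂ = +0.0971;  D = cos φ₁ sin φ₂ − sin φ₁ cos φ₂ cos Δλ = +0.8293
initial course = atan2(N, D) = 6.68°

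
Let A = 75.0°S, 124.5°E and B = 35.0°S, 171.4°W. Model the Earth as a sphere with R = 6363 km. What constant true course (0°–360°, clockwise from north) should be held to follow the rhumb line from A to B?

Meridional parts: M(φ₁)=-2.0276, M(φ₂)=-0.6528 → ΔM = +1.3748;  Δλ = +1.1188 rad
tan C = Δλ / ΔM = +0.8138 → C = 39.14°

39.1°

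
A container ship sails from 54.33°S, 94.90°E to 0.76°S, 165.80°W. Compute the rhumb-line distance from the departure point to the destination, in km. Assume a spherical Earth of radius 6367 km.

Δψ = ln[tan(π/4+φ₂/2)/tan(π/4+φ₁/2)] = +1.1208;  Δφ = +0.9350 rad,  Δλ = +1.7331 rad
q = Δφ/Δψ = 0.8342
d = R·√(Δφ² + q²Δλ²) = 6367·1.72180 = 10963 km

10963 km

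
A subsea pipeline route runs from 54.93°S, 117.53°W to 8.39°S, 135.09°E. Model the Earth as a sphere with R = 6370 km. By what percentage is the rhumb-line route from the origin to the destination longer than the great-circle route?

Great circle: σ = 1.6212 rad → d_gc = Rσ = 10327.0 km
Rhumb: Δφ = +0.8123, Δλ = -1.8741, Δψ = +1.0051, q = Δφ/Δψ = 0.8081 → d_rh = R√(Δφ²+q²Δλ²) = 10947.4 km
Excess = (10947.4 − 10327.0) / 10327.0 = 620.4 / 10327.0 = 6.01% ≈ 6.0%

6.0%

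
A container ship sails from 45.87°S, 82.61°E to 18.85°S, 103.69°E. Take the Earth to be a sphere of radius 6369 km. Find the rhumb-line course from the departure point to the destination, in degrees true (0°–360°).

32.9°

Meridional parts: M(φ₁)=-0.9030, M(φ₂)=-0.3351 → ΔM = +0.5679;  Δλ = +0.3679 rad
tan C = Δλ / ΔM = +0.6478 → C = 32.94°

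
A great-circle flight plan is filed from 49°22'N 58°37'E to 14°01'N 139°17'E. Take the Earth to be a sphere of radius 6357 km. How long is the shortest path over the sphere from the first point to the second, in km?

cos σ = sin φ₁ sin φ₂ + cos φ₁ cos φ₂ cos Δλ
      = sin(49.37°)sin(14.02°) + cos(49.37°)cos(14.02°)cos(80.67°) = 0.2863
σ = 73.365° → d = Rσ = 6357·1.28046 = 8140 km

8140 km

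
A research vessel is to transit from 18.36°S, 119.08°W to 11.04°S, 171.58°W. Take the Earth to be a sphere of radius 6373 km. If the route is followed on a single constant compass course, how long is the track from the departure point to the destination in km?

5702 km

Δψ = ln[tan(π/4+φ₂/2)/tan(π/4+φ₁/2)] = +0.1322;  Δφ = +0.1278 rad,  Δλ = -0.9163 rad
q = Δφ/Δψ = 0.9665
d = R·√(Δφ² + q²Δλ²) = 6373·0.89479 = 5702 km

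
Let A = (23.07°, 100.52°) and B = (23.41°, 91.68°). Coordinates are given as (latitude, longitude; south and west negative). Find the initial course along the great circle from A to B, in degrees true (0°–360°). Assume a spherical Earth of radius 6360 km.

274.1°

N = sin Δλ·cos φ₂ = -0.1410;  D = cos φ₁ sin φ₂ − sin φ₁ cos φ₂ cos Δλ = +0.0102
initial course = atan2(N, D) = 274.14°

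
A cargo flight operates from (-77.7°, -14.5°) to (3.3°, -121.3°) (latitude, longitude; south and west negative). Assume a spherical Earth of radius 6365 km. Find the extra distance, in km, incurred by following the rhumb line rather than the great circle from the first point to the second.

Great circle: cos σ = sin φ₁ sin φ₂ + cos φ₁ cos φ₂ cos Δλ,  σ = 1.6888 rad → d_gc = 10749.1 km
Rhumb line: Δψ = +2.2856, q = Δφ/Δψ = 0.6185, d_rh = R√(Δφ²+q²Δλ²) = 11611.5 km
Excess = 11611.5 − 10749.1 = 862.4 ≈ 862 km

862 km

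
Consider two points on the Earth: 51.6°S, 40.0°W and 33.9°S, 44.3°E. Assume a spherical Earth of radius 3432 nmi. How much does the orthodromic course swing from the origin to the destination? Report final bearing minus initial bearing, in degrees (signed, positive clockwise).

At departure: θ₁ = atan2(sin Δλ cos φ₂, cos φ₁ sin φ₂ − sin φ₁ cos φ₂ cos Δλ) = 108.84°
At arrival: θ₂ = atan2(sin Δλ cos φ₁, −cos φ₂ sin φ₁ + sin φ₂ cos φ₁ cos Δλ) = 45.09°
Δθ = θ₂ − θ₁ = -63.7°

-63.7°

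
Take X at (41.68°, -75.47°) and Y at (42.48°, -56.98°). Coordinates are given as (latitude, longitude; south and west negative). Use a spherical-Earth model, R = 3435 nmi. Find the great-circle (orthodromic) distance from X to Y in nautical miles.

823 nmi

Haversine: a = sin²(Δφ/2)+cos φ₁ cos φ₂ sin²(Δλ/2) = 0.01427;  σ = 2·atan2(√a,√(1−a))
σ = 13.720° → d = Rσ = 3435·0.23945 = 823 nmi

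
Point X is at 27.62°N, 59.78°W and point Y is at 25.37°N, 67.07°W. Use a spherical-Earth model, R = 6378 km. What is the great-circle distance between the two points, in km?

768 km

Haversine: a = sin²(Δφ/2)+cos φ₁ cos φ₂ sin²(Δλ/2) = 0.00362;  σ = 2·atan2(√a,√(1−a))
σ = 6.900° → d = Rσ = 6378·0.12043 = 768 km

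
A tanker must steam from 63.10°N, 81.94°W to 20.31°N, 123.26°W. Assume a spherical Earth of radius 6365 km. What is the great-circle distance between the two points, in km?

5675 km

Haversine: a = sin²(Δφ/2)+cos φ₁ cos φ₂ sin²(Δλ/2) = 0.18589;  σ = 2·atan2(√a,√(1−a))
σ = 51.082° → d = Rσ = 6365·0.89155 = 5675 km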